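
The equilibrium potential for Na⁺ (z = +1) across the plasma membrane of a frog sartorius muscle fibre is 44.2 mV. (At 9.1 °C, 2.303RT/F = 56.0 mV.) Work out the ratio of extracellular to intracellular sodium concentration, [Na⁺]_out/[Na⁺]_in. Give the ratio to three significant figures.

log₁₀([out]/[in]) = E·z/(56.0) = 44.2 × 1 / 56.0 = 0.7893
[out]/[in] = 10^(0.7893) = 6.156

6.16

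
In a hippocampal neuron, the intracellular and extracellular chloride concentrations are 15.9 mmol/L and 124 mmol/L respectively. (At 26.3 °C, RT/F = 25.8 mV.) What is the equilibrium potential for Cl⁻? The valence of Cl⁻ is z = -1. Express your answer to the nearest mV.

E = (25.8/z) · ln([Cl⁻]_out/[Cl⁻]_in) with z = -1.
For an anion, dividing by z = -1 reverses the sign.
= (25.8/-1) · ln(124/15.9) = -25.80 · ln(7.799)
= -25.80 · (2.0540) = -52.99 mV

-53 mV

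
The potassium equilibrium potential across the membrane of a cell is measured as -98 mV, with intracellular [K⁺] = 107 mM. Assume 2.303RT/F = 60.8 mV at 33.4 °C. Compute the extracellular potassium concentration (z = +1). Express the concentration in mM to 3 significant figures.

Nernst: E = (60.8/1) · log₁₀([out]/[in]), so log₁₀([out]/[in]) = -98.0 × 1 / 60.8 = -1.6118.
[out]/[in] = 10^(-1.6118) = 0.02444.
[out] = 0.02444 × 107 = 2.615 mM.

2.62 mM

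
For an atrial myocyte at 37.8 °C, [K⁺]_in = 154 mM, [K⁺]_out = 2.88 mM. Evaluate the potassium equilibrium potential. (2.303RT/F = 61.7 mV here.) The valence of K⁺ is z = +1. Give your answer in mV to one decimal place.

E = (61.7/z) · log₁₀([K⁺]_out/[K⁺]_in) with z = +1.
= (61.7/1) · log₁₀(2.88/154) = 61.70 · log₁₀(0.0187)
= 61.70 · (-1.7281) = -106.63 mV

-106.6 mV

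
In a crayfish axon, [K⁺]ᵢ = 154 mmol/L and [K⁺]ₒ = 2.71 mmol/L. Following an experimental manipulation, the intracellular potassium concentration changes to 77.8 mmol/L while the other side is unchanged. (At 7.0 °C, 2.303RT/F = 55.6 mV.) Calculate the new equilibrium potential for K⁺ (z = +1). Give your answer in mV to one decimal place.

-81.1 mV

After the shift: [K⁺]_out = 2.71, [K⁺]_in = 77.8 mmol/L.
E_new = (55.6/1)·log₁₀(2.71/77.8) = 55.60 · (-1.4580) = -81.07 mV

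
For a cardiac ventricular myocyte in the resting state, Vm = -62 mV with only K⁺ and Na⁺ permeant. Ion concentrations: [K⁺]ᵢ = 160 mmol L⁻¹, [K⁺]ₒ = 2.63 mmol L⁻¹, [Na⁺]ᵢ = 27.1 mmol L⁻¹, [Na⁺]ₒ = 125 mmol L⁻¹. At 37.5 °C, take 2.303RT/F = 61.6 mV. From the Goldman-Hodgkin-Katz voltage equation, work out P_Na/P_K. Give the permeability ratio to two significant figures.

0.11

Let α = P_Na/P_K. GHK: Vm = 61.6·log₁₀[(Kₒ + α·Naₒ)/(Kᵢ + α·Naᵢ)].
10^(Vm/61.6) = 10^(-62.0/61.6) = 0.098516
So 0.098516·(Kᵢ + α·Naᵢ) = Kₒ + α·Naₒ → α = (0.098516·160.0 − 2.63) / (125.0 − 0.098516·27.1)
α = (15.76 − 2.63) / (125.0 − 2.67) = 13.13/122.3 = 0.1074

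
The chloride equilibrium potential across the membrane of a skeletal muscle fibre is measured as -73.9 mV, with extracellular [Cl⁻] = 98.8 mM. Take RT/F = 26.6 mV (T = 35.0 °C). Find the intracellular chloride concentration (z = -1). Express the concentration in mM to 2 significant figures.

6.1 mM

Nernst: E = (26.6/-1) · ln([out]/[in]), so ln([out]/[in]) = -73.9 × -1 / 26.6 = 2.7782.
[out]/[in] = e^(2.7782) = 16.09.
[in] = 98.8 / 16.09 = 6.14 mM.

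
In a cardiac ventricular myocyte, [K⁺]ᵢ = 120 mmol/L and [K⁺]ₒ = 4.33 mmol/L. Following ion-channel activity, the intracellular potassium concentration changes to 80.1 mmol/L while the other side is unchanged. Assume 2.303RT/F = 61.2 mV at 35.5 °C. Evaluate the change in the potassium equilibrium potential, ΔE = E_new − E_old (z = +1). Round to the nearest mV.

E_old = (61.2/1)·log₁₀(4.33/120) = -88.29 mV
E_new = (61.2/1)·log₁₀(4.33/80.1) = -77.55 mV
ΔE = -77.55 − (-88.29) = 10.74 mV

11 mV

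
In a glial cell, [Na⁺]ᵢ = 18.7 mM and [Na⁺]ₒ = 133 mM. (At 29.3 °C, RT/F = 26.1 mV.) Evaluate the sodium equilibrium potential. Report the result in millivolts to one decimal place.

51.2 mV

E = (26.1/z) · ln([Na⁺]_out/[Na⁺]_in) with z = +1.
= (26.1/1) · ln(133/18.7) = 26.10 · ln(7.112)
= 26.10 · (1.9618) = 51.20 mV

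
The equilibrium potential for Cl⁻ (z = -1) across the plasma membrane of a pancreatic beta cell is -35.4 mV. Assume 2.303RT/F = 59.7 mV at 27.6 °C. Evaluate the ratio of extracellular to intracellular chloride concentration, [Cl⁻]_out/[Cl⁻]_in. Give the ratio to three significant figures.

log₁₀([out]/[in]) = E·z/(59.7) = -35.4 × -1 / 59.7 = 0.5930
[out]/[in] = 10^(0.5930) = 3.917

3.92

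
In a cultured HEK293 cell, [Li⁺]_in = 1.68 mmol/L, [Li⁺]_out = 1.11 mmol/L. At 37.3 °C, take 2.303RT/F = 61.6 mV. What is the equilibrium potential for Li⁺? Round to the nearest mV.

-11 mV

E = (61.6/z) · log₁₀([Li⁺]_out/[Li⁺]_in) with z = +1.
= (61.6/1) · log₁₀(1.11/1.68) = 61.60 · log₁₀(0.6607)
= 61.60 · (-0.1800) = -11.09 mV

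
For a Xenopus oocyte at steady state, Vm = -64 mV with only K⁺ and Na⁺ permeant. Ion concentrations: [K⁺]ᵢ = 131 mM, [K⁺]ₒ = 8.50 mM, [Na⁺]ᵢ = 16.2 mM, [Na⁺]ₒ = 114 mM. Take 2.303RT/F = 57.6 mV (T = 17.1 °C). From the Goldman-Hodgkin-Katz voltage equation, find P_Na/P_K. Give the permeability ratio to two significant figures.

Let α = P_Na/P_K. GHK: Vm = 57.6·log₁₀[(Kₒ + α·Naₒ)/(Kᵢ + α·Naᵢ)].
10^(Vm/57.6) = 10^(-64.0/57.6) = 0.077426
So 0.077426·(Kᵢ + α·Naᵢ) = Kₒ + α·Naₒ → α = (0.077426·131.0 − 8.5) / (114.0 − 0.077426·16.2)
α = (10.14 − 8.5) / (114.0 − 1.254) = 1.643/112.7 = 0.01457

0.015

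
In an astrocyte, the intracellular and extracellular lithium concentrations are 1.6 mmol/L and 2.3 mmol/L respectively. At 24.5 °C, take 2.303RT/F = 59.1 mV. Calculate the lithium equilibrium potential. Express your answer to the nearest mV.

9 mV

E = (59.1/z) · log₁₀([Li⁺]_out/[Li⁺]_in) with z = +1.
= (59.1/1) · log₁₀(2.3/1.6) = 59.10 · log₁₀(1.437)
= 59.10 · (0.1576) = 9.31 mV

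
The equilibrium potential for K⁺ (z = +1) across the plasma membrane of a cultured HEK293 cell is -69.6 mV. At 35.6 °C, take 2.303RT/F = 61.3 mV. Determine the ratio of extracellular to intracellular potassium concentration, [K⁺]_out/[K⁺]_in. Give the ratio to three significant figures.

log₁₀([out]/[in]) = E·z/(61.3) = -69.6 × 1 / 61.3 = -1.1354
[out]/[in] = 10^(-1.1354) = 0.07322

0.0732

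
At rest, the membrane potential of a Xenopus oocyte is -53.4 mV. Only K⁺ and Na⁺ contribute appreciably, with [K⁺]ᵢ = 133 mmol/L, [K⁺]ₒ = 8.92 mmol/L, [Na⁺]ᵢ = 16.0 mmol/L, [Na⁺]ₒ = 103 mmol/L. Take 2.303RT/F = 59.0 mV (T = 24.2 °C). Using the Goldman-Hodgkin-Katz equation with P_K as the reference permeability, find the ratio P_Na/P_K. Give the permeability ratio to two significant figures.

0.076

Let α = P_Na/P_K. GHK: Vm = 59.0·log₁₀[(Kₒ + α·Naₒ)/(Kᵢ + α·Naᵢ)].
10^(Vm/59.0) = 10^(-53.4/59.0) = 0.12443
So 0.12443·(Kᵢ + α·Naᵢ) = Kₒ + α·Naₒ → α = (0.12443·133.0 − 8.92) / (103.0 − 0.12443·16.0)
α = (16.55 − 8.92) / (103.0 − 1.991) = 7.629/101 = 0.07553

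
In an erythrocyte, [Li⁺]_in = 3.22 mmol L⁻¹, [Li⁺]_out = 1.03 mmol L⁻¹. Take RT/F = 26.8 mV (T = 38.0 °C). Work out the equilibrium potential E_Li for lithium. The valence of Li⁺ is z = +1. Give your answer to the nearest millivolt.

-31 mV

E = (26.8/z) · ln([Li⁺]_out/[Li⁺]_in) with z = +1.
= (26.8/1) · ln(1.03/3.22) = 26.80 · ln(0.3199)
= 26.80 · (-1.1398) = -30.55 mV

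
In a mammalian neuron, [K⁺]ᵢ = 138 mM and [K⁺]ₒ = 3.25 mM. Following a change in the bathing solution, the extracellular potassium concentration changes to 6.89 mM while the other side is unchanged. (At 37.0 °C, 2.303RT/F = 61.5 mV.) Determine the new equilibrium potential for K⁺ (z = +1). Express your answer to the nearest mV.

-80 mV

After the shift: [K⁺]_out = 6.89, [K⁺]_in = 138 mM.
E_new = (61.5/1)·log₁₀(6.89/138) = 61.50 · (-1.3017) = -80.05 mV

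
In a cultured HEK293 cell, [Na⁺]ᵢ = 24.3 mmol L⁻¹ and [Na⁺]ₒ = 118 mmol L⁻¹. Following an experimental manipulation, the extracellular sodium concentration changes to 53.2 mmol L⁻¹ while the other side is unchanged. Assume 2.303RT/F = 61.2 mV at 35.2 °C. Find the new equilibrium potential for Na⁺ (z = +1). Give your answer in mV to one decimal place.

20.8 mV

After the shift: [Na⁺]_out = 53.2, [Na⁺]_in = 24.3 mmol L⁻¹.
E_new = (61.2/1)·log₁₀(53.2/24.3) = 61.20 · (0.3403) = 20.83 mV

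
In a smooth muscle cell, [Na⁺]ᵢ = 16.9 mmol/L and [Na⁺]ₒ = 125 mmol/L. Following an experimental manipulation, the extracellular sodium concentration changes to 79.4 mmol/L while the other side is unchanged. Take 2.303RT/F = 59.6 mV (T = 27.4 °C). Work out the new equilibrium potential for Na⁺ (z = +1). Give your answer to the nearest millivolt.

40 mV

After the shift: [Na⁺]_out = 79.4, [Na⁺]_in = 16.9 mmol/L.
E_new = (59.6/1)·log₁₀(79.4/16.9) = 59.60 · (0.6719) = 40.05 mV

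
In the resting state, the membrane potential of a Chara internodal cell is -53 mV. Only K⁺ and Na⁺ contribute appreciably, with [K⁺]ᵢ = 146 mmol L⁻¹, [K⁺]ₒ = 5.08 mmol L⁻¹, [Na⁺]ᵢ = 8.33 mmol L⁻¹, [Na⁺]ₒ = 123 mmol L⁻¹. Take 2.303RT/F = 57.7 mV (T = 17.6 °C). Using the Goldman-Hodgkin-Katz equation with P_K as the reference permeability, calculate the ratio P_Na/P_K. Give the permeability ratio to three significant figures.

Let α = P_Na/P_K. GHK: Vm = 57.7·log₁₀[(Kₒ + α·Naₒ)/(Kᵢ + α·Naᵢ)].
10^(Vm/57.7) = 10^(-53.0/57.7) = 0.12063
So 0.12063·(Kᵢ + α·Naᵢ) = Kₒ + α·Naₒ → α = (0.12063·146.0 − 5.08) / (123.0 − 0.12063·8.33)
α = (17.61 − 5.08) / (123.0 − 1.005) = 12.53/122 = 0.1027

0.103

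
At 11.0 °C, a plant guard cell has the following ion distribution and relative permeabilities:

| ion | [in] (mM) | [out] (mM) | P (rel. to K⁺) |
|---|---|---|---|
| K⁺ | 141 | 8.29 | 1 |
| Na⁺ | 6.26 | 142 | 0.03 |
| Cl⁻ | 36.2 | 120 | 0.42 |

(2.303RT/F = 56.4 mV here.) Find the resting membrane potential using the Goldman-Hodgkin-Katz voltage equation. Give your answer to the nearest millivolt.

Vm = 56.4 · log₁₀[(Σ P·[cation]ₒ + Σ P·[anion]ᵢ) / (Σ P·[cation]ᵢ + Σ P·[anion]ₒ)]
Numerator = 1×8.29 + 0.03×142 + 0.42×36.2 = 27.75
Denominator = 1×141 + 0.03×6.26 + 0.42×120 = 191.6
Vm = 56.4 · log₁₀(0.14486) = 56.4 × (-0.8390) = -47.32 mV

-47 mV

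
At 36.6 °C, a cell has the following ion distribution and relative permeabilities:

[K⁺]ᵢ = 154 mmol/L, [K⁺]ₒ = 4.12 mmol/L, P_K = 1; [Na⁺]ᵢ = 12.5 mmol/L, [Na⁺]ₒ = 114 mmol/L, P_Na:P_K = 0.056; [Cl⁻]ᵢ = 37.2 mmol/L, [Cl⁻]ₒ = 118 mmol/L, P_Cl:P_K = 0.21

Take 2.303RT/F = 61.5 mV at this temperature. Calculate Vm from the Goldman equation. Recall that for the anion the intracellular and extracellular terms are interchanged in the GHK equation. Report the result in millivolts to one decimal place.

Vm = 61.5 · log₁₀[(Σ P·[cation]ₒ + Σ P·[anion]ᵢ) / (Σ P·[cation]ᵢ + Σ P·[anion]ₒ)]
Numerator = 1×4.12 + 0.056×114 + 0.21×37.2 = 18.32
Denominator = 1×154 + 0.056×12.5 + 0.21×118 = 179.5
Vm = 61.5 · log₁₀(0.10205) = 61.5 × (-0.9912) = -60.96 mV

-61.0 mV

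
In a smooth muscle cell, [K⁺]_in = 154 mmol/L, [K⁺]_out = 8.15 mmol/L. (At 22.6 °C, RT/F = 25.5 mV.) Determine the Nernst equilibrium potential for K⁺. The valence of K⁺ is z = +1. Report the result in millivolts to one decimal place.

-74.9 mV

E = (25.5/z) · ln([K⁺]_out/[K⁺]_in) with z = +1.
= (25.5/1) · ln(8.15/154) = 25.50 · ln(0.05292)
= 25.50 · (-2.9389) = -74.94 mV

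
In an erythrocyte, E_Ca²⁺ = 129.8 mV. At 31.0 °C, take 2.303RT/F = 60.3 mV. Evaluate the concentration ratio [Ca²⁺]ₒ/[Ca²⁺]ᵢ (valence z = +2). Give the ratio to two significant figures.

log₁₀([out]/[in]) = E·z/(60.3) = 129.8 × 2 / 60.3 = 4.3051
[out]/[in] = 10^(4.3051) = 2.019e+04

20000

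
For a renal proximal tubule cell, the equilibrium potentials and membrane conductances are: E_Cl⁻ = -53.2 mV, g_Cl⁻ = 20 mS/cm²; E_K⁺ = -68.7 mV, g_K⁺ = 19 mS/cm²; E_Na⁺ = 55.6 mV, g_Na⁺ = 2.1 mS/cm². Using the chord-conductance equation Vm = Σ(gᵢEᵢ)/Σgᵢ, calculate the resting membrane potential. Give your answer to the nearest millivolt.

-55 mV

Σ gᵢEᵢ = 20·(-53.2) + 19·(-68.7) + 2.1·(55.6) = -2252.54
Σ gᵢ = 20 + 19 + 2.1 = 41.1
Vm = -2252.54 / 41.1 = -54.81 mV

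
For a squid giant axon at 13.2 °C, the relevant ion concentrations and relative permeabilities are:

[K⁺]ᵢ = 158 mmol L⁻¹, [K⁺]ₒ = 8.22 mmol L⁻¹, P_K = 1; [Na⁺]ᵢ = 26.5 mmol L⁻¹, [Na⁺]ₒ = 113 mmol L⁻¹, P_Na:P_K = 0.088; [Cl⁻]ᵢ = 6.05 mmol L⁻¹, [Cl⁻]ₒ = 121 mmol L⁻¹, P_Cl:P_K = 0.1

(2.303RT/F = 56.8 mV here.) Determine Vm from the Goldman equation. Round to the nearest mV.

Vm = 56.8 · log₁₀[(Σ P·[cation]ₒ + Σ P·[anion]ᵢ) / (Σ P·[cation]ᵢ + Σ P·[anion]ₒ)]
Numerator = 1×8.22 + 0.088×113 + 0.1×6.05 = 18.77
Denominator = 1×158 + 0.088×26.5 + 0.1×121 = 172.4
Vm = 56.8 · log₁₀(0.10885) = 56.8 × (-0.9632) = -54.71 mV

-55 mV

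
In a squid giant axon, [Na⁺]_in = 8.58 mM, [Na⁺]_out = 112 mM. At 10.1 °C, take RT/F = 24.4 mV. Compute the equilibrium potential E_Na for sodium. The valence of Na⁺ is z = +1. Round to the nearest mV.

E = (24.4/z) · ln([Na⁺]_out/[Na⁺]_in) with z = +1.
= (24.4/1) · ln(112/8.58) = 24.40 · ln(13.05)
= 24.40 · (2.5691) = 62.69 mV

63 mV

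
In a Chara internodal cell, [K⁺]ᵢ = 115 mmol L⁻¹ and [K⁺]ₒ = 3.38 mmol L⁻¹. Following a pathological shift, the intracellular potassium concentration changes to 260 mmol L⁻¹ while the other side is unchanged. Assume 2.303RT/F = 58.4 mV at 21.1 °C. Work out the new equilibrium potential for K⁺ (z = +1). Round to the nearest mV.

After the shift: [K⁺]_out = 3.38, [K⁺]_in = 260 mmol L⁻¹.
E_new = (58.4/1)·log₁₀(3.38/260) = 58.40 · (-1.8861) = -110.15 mV

-110 mV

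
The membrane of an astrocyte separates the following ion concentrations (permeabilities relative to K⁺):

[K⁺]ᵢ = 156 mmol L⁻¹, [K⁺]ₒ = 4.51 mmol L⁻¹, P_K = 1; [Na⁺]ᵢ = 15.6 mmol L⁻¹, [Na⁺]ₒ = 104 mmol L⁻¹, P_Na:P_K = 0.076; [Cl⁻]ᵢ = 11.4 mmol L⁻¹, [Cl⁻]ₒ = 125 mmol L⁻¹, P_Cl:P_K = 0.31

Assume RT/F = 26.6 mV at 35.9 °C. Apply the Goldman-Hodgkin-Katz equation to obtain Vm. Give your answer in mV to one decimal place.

-66.7 mV

Vm = 26.6 · ln[(Σ P·[cation]ₒ + Σ P·[anion]ᵢ) / (Σ P·[cation]ᵢ + Σ P·[anion]ₒ)]
Numerator = 1×4.51 + 0.076×104 + 0.31×11.4 = 15.95
Denominator = 1×156 + 0.076×15.6 + 0.31×125 = 195.9
Vm = 26.6 · ln(0.081394) = 26.6 × (-2.5085) = -66.72 mV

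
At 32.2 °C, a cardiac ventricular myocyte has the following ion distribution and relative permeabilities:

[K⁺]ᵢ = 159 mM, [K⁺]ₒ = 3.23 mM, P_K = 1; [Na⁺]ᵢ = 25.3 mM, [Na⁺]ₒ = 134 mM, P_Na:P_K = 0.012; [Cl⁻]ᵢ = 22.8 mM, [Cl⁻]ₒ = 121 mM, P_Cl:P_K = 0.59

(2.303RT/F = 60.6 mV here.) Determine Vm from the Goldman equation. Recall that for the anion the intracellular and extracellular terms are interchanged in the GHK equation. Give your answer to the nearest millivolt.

Vm = 60.6 · log₁₀[(Σ P·[cation]ₒ + Σ P·[anion]ᵢ) / (Σ P·[cation]ᵢ + Σ P·[anion]ₒ)]
Numerator = 1×3.23 + 0.012×134 + 0.59×22.8 = 18.29
Denominator = 1×159 + 0.012×25.3 + 0.59×121 = 230.7
Vm = 60.6 · log₁₀(0.079283) = 60.6 × (-1.1008) = -66.71 mV

-67 mV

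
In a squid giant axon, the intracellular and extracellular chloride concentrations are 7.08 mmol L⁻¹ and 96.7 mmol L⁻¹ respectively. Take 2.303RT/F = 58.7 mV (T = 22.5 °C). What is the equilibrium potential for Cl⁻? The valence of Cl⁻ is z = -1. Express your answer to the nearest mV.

E = (58.7/z) · log₁₀([Cl⁻]_out/[Cl⁻]_in) with z = -1.
For an anion, dividing by z = -1 reverses the sign.
= (58.7/-1) · log₁₀(96.7/7.08) = -58.70 · log₁₀(13.66)
= -58.70 · (1.1354) = -66.65 mV

-67 mV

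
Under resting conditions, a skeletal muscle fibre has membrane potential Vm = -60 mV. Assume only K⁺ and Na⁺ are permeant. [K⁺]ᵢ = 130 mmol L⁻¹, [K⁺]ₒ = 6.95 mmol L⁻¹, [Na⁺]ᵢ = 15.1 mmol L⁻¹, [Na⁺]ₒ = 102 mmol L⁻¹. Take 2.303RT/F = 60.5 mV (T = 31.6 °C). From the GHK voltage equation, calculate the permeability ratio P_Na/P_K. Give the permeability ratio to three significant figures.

0.0627

Let α = P_Na/P_K. GHK: Vm = 60.5·log₁₀[(Kₒ + α·Naₒ)/(Kᵢ + α·Naᵢ)].
10^(Vm/60.5) = 10^(-60.0/60.5) = 0.10192
So 0.10192·(Kᵢ + α·Naᵢ) = Kₒ + α·Naₒ → α = (0.10192·130.0 − 6.95) / (102.0 − 0.10192·15.1)
α = (13.25 − 6.95) / (102.0 − 1.539) = 6.3/100.5 = 0.06271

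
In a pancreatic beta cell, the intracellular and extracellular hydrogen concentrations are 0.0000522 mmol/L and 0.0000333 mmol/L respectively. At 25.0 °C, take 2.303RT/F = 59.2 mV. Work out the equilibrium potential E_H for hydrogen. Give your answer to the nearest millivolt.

E = (59.2/z) · log₁₀([H⁺]_out/[H⁺]_in) with z = +1.
= (59.2/1) · log₁₀(0.0000333/0.0000522) = 59.20 · log₁₀(0.6379)
= 59.20 · (-0.1952) = -11.56 mV

-12 mV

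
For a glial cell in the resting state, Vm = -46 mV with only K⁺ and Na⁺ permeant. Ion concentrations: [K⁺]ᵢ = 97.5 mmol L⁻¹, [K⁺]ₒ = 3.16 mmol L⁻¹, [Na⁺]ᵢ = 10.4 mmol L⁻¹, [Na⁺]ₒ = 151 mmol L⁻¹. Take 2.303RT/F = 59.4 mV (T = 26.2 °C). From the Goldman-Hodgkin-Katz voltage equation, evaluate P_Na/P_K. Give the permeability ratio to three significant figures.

Let α = P_Na/P_K. GHK: Vm = 59.4·log₁₀[(Kₒ + α·Naₒ)/(Kᵢ + α·Naᵢ)].
10^(Vm/59.4) = 10^(-46.0/59.4) = 0.16811
So 0.16811·(Kᵢ + α·Naᵢ) = Kₒ + α·Naₒ → α = (0.16811·97.5 − 3.16) / (151.0 − 0.16811·10.4)
α = (16.39 − 3.16) / (151.0 − 1.748) = 13.23/149.3 = 0.08865

0.0886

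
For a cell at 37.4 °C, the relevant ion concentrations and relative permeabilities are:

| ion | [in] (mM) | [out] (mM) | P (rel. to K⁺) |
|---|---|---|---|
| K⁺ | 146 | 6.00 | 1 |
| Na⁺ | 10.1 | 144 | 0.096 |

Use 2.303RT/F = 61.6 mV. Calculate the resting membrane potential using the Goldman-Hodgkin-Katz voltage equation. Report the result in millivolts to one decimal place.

Vm = 61.6 · log₁₀[(Σ P·[cation]ₒ + Σ P·[anion]ᵢ) / (Σ P·[cation]ᵢ + Σ P·[anion]ₒ)]
Numerator = 1×6.00 + 0.096×144 = 19.82
Denominator = 1×146 + 0.096×10.1 = 147
Vm = 61.6 · log₁₀(0.13489) = 61.6 × (-0.8700) = -53.59 mV

-53.6 mV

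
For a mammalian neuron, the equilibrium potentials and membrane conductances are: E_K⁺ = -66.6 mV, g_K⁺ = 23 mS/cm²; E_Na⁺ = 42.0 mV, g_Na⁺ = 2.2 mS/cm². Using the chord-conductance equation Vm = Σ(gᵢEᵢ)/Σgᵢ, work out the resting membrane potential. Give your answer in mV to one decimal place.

-57.1 mV

Σ gᵢEᵢ = 23·(-66.6) + 2.2·(42.0) = -1439.40
Σ gᵢ = 23 + 2.2 = 25.2
Vm = -1439.40 / 25.2 = -57.12 mV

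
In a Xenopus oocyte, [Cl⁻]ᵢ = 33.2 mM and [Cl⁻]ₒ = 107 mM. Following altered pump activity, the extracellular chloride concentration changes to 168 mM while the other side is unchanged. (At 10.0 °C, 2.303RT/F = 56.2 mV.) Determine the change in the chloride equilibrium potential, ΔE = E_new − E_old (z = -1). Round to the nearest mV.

-11 mV

E_old = (56.2/-1)·log₁₀(107/33.2) = -28.56 mV
E_new = (56.2/-1)·log₁₀(168/33.2) = -39.57 mV
ΔE = -39.57 − (-28.56) = -11.01 mV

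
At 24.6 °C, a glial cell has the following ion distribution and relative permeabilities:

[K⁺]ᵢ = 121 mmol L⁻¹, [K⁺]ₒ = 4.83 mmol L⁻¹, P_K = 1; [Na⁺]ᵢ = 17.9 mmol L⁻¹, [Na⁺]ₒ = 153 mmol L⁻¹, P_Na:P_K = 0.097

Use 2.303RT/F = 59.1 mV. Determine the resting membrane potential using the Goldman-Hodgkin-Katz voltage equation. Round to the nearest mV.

-47 mV

Vm = 59.1 · log₁₀[(Σ P·[cation]ₒ + Σ P·[anion]ᵢ) / (Σ P·[cation]ᵢ + Σ P·[anion]ₒ)]
Numerator = 1×4.83 + 0.097×153 = 19.67
Denominator = 1×121 + 0.097×17.9 = 122.7
Vm = 59.1 · log₁₀(0.16027) = 59.1 × (-0.7951) = -46.99 mV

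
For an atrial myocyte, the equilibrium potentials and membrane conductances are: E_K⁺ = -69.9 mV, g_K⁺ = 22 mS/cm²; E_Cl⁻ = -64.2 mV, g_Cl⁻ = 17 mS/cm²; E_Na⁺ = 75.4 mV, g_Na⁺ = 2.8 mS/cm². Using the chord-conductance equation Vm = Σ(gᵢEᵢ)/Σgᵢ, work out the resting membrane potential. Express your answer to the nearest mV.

-58 mV

Σ gᵢEᵢ = 22·(-69.9) + 17·(-64.2) + 2.8·(75.4) = -2418.08
Σ gᵢ = 22 + 17 + 2.8 = 41.8
Vm = -2418.08 / 41.8 = -57.85 mV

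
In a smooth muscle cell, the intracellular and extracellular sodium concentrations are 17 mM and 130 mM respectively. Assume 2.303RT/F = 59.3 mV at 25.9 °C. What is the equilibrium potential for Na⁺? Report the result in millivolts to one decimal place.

52.4 mV

E = (59.3/z) · log₁₀([Na⁺]_out/[Na⁺]_in) with z = +1.
= (59.3/1) · log₁₀(130/17) = 59.30 · log₁₀(7.647)
= 59.30 · (0.8835) = 52.39 mV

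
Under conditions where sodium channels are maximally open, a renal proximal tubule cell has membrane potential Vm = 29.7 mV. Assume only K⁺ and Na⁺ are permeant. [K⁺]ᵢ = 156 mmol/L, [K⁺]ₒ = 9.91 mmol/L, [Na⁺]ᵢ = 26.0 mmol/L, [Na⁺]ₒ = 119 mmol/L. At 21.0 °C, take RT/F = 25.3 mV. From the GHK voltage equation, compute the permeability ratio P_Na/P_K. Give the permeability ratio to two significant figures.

Let α = P_Na/P_K. GHK: Vm = 25.3·ln[(Kₒ + α·Naₒ)/(Kᵢ + α·Naᵢ)].
e^(Vm/25.3) = e^(29.7/25.3) = 3.2346
So 3.2346·(Kᵢ + α·Naᵢ) = Kₒ + α·Naₒ → α = (3.2346·156.0 − 9.91) / (119.0 − 3.2346·26.0)
α = (504.6 − 9.91) / (119.0 − 84.1) = 494.7/34.9 = 14.17

14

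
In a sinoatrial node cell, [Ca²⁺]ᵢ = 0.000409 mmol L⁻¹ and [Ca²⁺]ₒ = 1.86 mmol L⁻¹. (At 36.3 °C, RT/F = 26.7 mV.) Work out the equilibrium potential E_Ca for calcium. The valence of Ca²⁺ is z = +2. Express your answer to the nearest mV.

E = (26.7/z) · ln([Ca²⁺]_out/[Ca²⁺]_in) with z = +2.
= (26.7/2) · ln(1.86/0.000409) = 13.35 · ln(4548)
= 13.35 · (8.4224) = 112.44 mV

112 mV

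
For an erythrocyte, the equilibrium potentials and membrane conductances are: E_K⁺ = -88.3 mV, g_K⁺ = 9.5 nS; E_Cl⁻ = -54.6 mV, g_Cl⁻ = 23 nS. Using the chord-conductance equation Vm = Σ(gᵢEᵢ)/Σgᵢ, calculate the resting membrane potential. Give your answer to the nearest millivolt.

-64 mV

Σ gᵢEᵢ = 9.5·(-88.3) + 23·(-54.6) = -2094.65
Σ gᵢ = 9.5 + 23 = 32.5
Vm = -2094.65 / 32.5 = -64.45 mV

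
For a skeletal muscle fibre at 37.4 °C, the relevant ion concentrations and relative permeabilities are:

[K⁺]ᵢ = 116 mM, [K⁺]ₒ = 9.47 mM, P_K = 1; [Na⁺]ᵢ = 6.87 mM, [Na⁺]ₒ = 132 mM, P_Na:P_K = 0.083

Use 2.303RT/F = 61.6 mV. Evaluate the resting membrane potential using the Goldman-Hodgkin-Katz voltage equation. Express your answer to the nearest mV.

Vm = 61.6 · log₁₀[(Σ P·[cation]ₒ + Σ P·[anion]ᵢ) / (Σ P·[cation]ᵢ + Σ P·[anion]ₒ)]
Numerator = 1×9.47 + 0.083×132 = 20.43
Denominator = 1×116 + 0.083×6.87 = 116.6
Vm = 61.6 · log₁₀(0.17522) = 61.6 × (-0.7564) = -46.59 mV

-47 mV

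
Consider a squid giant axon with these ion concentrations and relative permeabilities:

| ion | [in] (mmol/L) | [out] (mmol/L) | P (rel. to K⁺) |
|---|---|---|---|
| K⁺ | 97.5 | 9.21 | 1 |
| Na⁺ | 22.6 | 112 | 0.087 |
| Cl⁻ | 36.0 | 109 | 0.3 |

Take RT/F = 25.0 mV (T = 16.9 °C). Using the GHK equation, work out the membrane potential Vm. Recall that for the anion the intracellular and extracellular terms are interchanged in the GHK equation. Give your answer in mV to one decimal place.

Vm = 25.0 · ln[(Σ P·[cation]ₒ + Σ P·[anion]ᵢ) / (Σ P·[cation]ᵢ + Σ P·[anion]ₒ)]
Numerator = 1×9.21 + 0.087×112 + 0.3×36.0 = 29.75
Denominator = 1×97.5 + 0.087×22.6 + 0.3×109 = 132.2
Vm = 25.0 · ln(0.22513) = 25.0 × (-1.4911) = -37.28 mV

-37.3 mV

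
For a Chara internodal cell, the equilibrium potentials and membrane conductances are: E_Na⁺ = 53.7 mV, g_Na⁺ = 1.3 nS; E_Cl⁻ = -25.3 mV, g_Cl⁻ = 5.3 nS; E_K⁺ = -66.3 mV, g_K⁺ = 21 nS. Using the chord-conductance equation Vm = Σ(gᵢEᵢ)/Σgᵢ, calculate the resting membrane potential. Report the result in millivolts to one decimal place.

Σ gᵢEᵢ = 1.3·(53.7) + 5.3·(-25.3) + 21·(-66.3) = -1456.58
Σ gᵢ = 1.3 + 5.3 + 21 = 27.6
Vm = -1456.58 / 27.6 = -52.77 mV

-52.8 mV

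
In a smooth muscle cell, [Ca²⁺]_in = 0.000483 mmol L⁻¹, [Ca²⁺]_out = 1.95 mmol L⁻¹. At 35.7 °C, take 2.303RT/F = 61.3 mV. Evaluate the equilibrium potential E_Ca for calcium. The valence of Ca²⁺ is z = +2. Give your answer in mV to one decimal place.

110.5 mV

E = (61.3/z) · log₁₀([Ca²⁺]_out/[Ca²⁺]_in) with z = +2.
= (61.3/2) · log₁₀(1.95/0.000483) = 30.65 · log₁₀(4037)
= 30.65 · (3.6061) = 110.53 mV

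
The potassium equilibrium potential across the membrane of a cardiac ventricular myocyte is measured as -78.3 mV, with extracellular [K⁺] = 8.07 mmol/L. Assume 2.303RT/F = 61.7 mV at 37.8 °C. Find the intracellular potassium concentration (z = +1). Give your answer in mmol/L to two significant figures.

Nernst: E = (61.7/1) · log₁₀([out]/[in]), so log₁₀([out]/[in]) = -78.3 × 1 / 61.7 = -1.2690.
[out]/[in] = 10^(-1.2690) = 0.05382.
[in] = 8.07 / 0.05382 = 149.9 mmol/L.

150 mmol/L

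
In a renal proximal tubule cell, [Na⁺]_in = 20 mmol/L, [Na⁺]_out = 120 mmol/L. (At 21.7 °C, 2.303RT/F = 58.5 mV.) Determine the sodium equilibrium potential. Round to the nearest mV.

E = (58.5/z) · log₁₀([Na⁺]_out/[Na⁺]_in) with z = +1.
= (58.5/1) · log₁₀(120/20) = 58.50 · log₁₀(6)
= 58.50 · (0.7782) = 45.52 mV

46 mV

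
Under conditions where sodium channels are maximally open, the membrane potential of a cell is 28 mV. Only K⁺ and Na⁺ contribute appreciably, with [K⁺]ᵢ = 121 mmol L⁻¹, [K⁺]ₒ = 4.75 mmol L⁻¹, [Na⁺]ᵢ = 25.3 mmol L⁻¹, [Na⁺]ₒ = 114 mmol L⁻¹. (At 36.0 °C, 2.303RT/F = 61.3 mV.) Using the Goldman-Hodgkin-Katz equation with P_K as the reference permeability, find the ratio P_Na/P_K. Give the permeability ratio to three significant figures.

Let α = P_Na/P_K. GHK: Vm = 61.3·log₁₀[(Kₒ + α·Naₒ)/(Kᵢ + α·Naᵢ)].
10^(Vm/61.3) = 10^(28.0/61.3) = 2.8627
So 2.8627·(Kᵢ + α·Naᵢ) = Kₒ + α·Naₒ → α = (2.8627·121.0 − 4.75) / (114.0 − 2.8627·25.3)
α = (346.4 − 4.75) / (114.0 − 72.43) = 341.6/41.57 = 8.217

8.22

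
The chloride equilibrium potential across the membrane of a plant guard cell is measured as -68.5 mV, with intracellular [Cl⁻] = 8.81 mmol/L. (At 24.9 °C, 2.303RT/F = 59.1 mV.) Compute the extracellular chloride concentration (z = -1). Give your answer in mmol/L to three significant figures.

Nernst: E = (59.1/-1) · log₁₀([out]/[in]), so log₁₀([out]/[in]) = -68.5 × -1 / 59.1 = 1.1591.
[out]/[in] = 10^(1.1591) = 14.42.
[out] = 14.42 × 8.81 = 127.1 mmol/L.

127 mmol/L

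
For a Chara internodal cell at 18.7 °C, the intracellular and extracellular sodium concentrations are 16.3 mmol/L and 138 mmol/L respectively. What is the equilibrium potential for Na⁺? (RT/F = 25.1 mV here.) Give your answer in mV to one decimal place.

53.6 mV

E = (25.1/z) · ln([Na⁺]_out/[Na⁺]_in) with z = +1.
= (25.1/1) · ln(138/16.3) = 25.10 · ln(8.466)
= 25.10 · (2.1361) = 53.62 mV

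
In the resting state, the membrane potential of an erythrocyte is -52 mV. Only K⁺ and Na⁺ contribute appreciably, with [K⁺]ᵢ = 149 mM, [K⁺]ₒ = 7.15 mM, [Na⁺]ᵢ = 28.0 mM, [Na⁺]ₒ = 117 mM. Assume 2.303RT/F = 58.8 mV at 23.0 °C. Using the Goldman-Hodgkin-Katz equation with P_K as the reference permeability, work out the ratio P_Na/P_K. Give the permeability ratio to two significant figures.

0.11

Let α = P_Na/P_K. GHK: Vm = 58.8·log₁₀[(Kₒ + α·Naₒ)/(Kᵢ + α·Naᵢ)].
10^(Vm/58.8) = 10^(-52.0/58.8) = 0.13051
So 0.13051·(Kᵢ + α·Naᵢ) = Kₒ + α·Naₒ → α = (0.13051·149.0 − 7.15) / (117.0 − 0.13051·28.0)
α = (19.45 − 7.15) / (117.0 − 3.654) = 12.3/113.3 = 0.1085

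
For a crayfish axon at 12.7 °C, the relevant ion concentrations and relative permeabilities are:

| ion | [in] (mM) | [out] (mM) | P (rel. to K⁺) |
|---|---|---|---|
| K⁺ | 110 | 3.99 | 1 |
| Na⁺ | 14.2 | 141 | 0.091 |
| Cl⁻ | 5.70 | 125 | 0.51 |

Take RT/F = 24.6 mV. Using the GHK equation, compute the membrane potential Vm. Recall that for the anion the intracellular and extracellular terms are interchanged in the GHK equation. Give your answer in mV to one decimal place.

-53.7 mV

Vm = 24.6 · ln[(Σ P·[cation]ₒ + Σ P·[anion]ᵢ) / (Σ P·[cation]ᵢ + Σ P·[anion]ₒ)]
Numerator = 1×3.99 + 0.091×141 + 0.51×5.70 = 19.73
Denominator = 1×110 + 0.091×14.2 + 0.51×125 = 175
Vm = 24.6 · ln(0.1127) = 24.6 × (-2.1830) = -53.70 mV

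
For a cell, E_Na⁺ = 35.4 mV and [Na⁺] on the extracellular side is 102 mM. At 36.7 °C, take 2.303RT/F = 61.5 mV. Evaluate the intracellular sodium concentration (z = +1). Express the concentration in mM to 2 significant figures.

27 mM

Nernst: E = (61.5/1) · log₁₀([out]/[in]), so log₁₀([out]/[in]) = 35.4 × 1 / 61.5 = 0.5756.
[out]/[in] = 10^(0.5756) = 3.764.
[in] = 102 / 3.764 = 27.1 mM.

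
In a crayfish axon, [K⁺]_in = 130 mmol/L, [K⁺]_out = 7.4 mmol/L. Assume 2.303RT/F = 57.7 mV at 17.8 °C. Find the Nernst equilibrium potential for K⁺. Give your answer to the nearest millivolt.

E = (57.7/z) · log₁₀([K⁺]_out/[K⁺]_in) with z = +1.
= (57.7/1) · log₁₀(7.4/130) = 57.70 · log₁₀(0.05692)
= 57.70 · (-1.2447) = -71.82 mV

-72 mV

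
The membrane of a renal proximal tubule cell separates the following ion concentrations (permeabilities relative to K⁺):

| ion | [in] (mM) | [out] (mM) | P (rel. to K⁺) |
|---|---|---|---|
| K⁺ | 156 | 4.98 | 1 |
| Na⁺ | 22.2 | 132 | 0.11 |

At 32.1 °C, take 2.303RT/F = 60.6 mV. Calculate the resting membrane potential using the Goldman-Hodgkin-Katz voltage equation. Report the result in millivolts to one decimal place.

-55.1 mV

Vm = 60.6 · log₁₀[(Σ P·[cation]ₒ + Σ P·[anion]ᵢ) / (Σ P·[cation]ᵢ + Σ P·[anion]ₒ)]
Numerator = 1×4.98 + 0.11×132 = 19.5
Denominator = 1×156 + 0.11×22.2 = 158.4
Vm = 60.6 · log₁₀(0.12307) = 60.6 × (-0.9098) = -55.14 mV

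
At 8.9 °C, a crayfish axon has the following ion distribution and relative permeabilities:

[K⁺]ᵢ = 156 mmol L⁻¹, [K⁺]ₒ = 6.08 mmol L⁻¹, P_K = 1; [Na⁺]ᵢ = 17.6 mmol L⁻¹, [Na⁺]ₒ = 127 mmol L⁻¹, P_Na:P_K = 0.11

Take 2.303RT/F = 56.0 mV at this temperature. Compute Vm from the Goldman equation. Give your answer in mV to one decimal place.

-50.2 mV

Vm = 56.0 · log₁₀[(Σ P·[cation]ₒ + Σ P·[anion]ᵢ) / (Σ P·[cation]ᵢ + Σ P·[anion]ₒ)]
Numerator = 1×6.08 + 0.11×127 = 20.05
Denominator = 1×156 + 0.11×17.6 = 157.9
Vm = 56.0 · log₁₀(0.12695) = 56.0 × (-0.8964) = -50.20 mV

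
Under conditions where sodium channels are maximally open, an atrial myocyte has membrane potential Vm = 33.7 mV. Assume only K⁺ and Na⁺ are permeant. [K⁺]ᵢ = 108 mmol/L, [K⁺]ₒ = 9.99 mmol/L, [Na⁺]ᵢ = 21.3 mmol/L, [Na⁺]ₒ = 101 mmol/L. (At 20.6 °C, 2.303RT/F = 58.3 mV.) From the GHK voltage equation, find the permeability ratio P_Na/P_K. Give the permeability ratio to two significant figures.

20

Let α = P_Na/P_K. GHK: Vm = 58.3·log₁₀[(Kₒ + α·Naₒ)/(Kᵢ + α·Naᵢ)].
10^(Vm/58.3) = 10^(33.7/58.3) = 3.7848
So 3.7848·(Kᵢ + α·Naᵢ) = Kₒ + α·Naₒ → α = (3.7848·108.0 − 9.99) / (101.0 − 3.7848·21.3)
α = (408.8 − 9.99) / (101.0 − 80.62) = 398.8/20.38 = 19.56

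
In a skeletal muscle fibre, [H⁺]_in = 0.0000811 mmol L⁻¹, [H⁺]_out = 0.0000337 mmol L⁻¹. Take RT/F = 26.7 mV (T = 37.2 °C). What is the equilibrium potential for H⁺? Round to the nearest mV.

-23 mV

E = (26.7/z) · ln([H⁺]_out/[H⁺]_in) with z = +1.
= (26.7/1) · ln(0.0000337/0.0000811) = 26.70 · ln(0.4155)
= 26.70 · (-0.8782) = -23.45 mV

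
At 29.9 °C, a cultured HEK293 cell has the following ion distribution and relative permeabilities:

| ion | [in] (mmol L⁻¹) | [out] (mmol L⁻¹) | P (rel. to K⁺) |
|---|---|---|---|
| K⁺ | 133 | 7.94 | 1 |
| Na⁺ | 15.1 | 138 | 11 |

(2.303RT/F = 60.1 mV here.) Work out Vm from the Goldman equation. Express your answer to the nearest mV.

43 mV

Vm = 60.1 · log₁₀[(Σ P·[cation]ₒ + Σ P·[anion]ᵢ) / (Σ P·[cation]ᵢ + Σ P·[anion]ₒ)]
Numerator = 1×7.94 + 11×138 = 1526
Denominator = 1×133 + 11×15.1 = 299.1
Vm = 60.1 · log₁₀(5.1018) = 60.1 × (0.7077) = 42.53 mV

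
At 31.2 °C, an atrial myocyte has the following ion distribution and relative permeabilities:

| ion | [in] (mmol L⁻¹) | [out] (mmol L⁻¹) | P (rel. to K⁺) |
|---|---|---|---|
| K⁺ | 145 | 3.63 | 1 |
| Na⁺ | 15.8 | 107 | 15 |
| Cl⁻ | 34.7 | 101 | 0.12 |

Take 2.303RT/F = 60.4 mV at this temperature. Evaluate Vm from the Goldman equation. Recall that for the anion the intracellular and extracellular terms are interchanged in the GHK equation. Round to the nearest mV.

Vm = 60.4 · log₁₀[(Σ P·[cation]ₒ + Σ P·[anion]ᵢ) / (Σ P·[cation]ᵢ + Σ P·[anion]ₒ)]
Numerator = 1×3.63 + 15×107 + 0.12×34.7 = 1613
Denominator = 1×145 + 15×15.8 + 0.12×101 = 394.1
Vm = 60.4 · log₁₀(4.0921) = 60.4 × (0.6120) = 36.96 mV

37 mV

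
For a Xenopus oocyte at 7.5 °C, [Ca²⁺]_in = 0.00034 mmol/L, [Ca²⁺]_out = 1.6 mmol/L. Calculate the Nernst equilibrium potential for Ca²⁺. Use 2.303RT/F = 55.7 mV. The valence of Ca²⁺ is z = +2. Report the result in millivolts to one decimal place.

102.3 mV

E = (55.7/z) · log₁₀([Ca²⁺]_out/[Ca²⁺]_in) with z = +2.
= (55.7/2) · log₁₀(1.6/0.00034) = 27.85 · log₁₀(4706)
= 27.85 · (3.6726) = 102.28 mV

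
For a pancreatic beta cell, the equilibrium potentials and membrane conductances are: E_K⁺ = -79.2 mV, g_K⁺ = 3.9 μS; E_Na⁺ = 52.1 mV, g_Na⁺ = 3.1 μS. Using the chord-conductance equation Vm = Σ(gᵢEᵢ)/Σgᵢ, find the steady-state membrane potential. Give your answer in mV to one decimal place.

Σ gᵢEᵢ = 3.9·(-79.2) + 3.1·(52.1) = -147.37
Σ gᵢ = 3.9 + 3.1 = 7
Vm = -147.37 / 7 = -21.05 mV

-21.1 mV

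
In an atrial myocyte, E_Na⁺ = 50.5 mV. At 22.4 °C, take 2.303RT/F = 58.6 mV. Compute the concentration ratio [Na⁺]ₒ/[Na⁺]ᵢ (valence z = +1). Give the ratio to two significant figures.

7.3

log₁₀([out]/[in]) = E·z/(58.6) = 50.5 × 1 / 58.6 = 0.8618
[out]/[in] = 10^(0.8618) = 7.274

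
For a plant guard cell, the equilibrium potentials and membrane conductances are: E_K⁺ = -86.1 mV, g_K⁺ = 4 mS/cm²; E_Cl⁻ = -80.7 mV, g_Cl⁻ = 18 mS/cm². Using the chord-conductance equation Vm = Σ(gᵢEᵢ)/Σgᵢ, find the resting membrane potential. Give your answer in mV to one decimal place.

Σ gᵢEᵢ = 4·(-86.1) + 18·(-80.7) = -1797.00
Σ gᵢ = 4 + 18 = 22
Vm = -1797.00 / 22 = -81.68 mV

-81.7 mV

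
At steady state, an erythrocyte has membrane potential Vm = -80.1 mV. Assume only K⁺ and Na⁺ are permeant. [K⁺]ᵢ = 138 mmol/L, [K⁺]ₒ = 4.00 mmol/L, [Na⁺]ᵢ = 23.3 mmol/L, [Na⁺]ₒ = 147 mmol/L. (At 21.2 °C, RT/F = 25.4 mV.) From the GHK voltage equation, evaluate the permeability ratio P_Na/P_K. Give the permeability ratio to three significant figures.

0.0130

Let α = P_Na/P_K. GHK: Vm = 25.4·ln[(Kₒ + α·Naₒ)/(Kᵢ + α·Naᵢ)].
e^(Vm/25.4) = e^(-80.1/25.4) = 0.042701
So 0.042701·(Kᵢ + α·Naᵢ) = Kₒ + α·Naₒ → α = (0.042701·138.0 − 4.0) / (147.0 − 0.042701·23.3)
α = (5.893 − 4.0) / (147.0 − 0.9949) = 1.893/146 = 0.01296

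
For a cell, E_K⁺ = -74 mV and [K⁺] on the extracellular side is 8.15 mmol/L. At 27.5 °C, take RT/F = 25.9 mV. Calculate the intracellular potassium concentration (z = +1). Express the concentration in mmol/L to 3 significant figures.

Nernst: E = (25.9/1) · ln([out]/[in]), so ln([out]/[in]) = -74.0 × 1 / 25.9 = -2.8571.
[out]/[in] = e^(-2.8571) = 0.05743.
[in] = 8.15 / 0.05743 = 141.9 mmol/L.

142 mmol/L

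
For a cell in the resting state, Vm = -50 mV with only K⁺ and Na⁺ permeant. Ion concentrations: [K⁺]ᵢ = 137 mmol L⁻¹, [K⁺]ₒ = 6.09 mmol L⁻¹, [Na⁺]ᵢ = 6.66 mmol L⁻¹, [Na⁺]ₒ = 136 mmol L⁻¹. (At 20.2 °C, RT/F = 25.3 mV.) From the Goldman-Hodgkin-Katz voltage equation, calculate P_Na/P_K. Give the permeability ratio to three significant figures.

0.0955

Let α = P_Na/P_K. GHK: Vm = 25.3·ln[(Kₒ + α·Naₒ)/(Kᵢ + α·Naᵢ)].
e^(Vm/25.3) = e^(-50.0/25.3) = 0.13858
So 0.13858·(Kᵢ + α·Naᵢ) = Kₒ + α·Naₒ → α = (0.13858·137.0 − 6.09) / (136.0 − 0.13858·6.66)
α = (18.99 − 6.09) / (136.0 − 0.923) = 12.9/135.1 = 0.09547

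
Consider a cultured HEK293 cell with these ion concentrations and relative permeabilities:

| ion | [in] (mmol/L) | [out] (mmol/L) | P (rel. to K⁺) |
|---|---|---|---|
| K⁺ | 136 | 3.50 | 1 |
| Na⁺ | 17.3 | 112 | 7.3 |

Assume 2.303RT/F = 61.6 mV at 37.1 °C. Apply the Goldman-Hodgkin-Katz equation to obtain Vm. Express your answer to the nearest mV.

Vm = 61.6 · log₁₀[(Σ P·[cation]ₒ + Σ P·[anion]ᵢ) / (Σ P·[cation]ᵢ + Σ P·[anion]ₒ)]
Numerator = 1×3.50 + 7.3×112 = 821.1
Denominator = 1×136 + 7.3×17.3 = 262.3
Vm = 61.6 · log₁₀(3.1305) = 61.6 × (0.4956) = 30.53 mV

31 mV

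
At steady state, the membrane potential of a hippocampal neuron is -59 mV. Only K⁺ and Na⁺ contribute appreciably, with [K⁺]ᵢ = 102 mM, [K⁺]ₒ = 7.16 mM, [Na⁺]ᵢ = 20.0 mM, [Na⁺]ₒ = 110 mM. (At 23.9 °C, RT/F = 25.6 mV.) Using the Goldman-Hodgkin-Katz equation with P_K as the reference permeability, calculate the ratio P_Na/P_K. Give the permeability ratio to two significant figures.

0.028

Let α = P_Na/P_K. GHK: Vm = 25.6·ln[(Kₒ + α·Naₒ)/(Kᵢ + α·Naᵢ)].
e^(Vm/25.6) = e^(-59.0/25.6) = 0.09979
So 0.09979·(Kᵢ + α·Naᵢ) = Kₒ + α·Naₒ → α = (0.09979·102.0 − 7.16) / (110.0 − 0.09979·20.0)
α = (10.18 − 7.16) / (110.0 − 1.996) = 3.019/108 = 0.02795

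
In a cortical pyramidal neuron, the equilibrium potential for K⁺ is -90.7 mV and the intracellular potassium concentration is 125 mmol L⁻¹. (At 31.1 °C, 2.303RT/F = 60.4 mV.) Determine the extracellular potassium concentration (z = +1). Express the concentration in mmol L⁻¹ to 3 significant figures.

3.94 mmol L⁻¹

Nernst: E = (60.4/1) · log₁₀([out]/[in]), so log₁₀([out]/[in]) = -90.7 × 1 / 60.4 = -1.5017.
[out]/[in] = 10^(-1.5017) = 0.0315.
[out] = 0.0315 × 125 = 3.938 mmol L⁻¹.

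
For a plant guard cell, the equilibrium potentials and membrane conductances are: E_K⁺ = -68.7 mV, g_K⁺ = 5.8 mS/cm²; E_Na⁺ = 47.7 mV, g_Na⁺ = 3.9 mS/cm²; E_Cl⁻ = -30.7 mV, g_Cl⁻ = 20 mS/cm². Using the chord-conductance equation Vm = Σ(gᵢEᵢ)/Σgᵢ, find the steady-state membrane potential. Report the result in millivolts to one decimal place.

Σ gᵢEᵢ = 5.8·(-68.7) + 3.9·(47.7) + 20·(-30.7) = -826.43
Σ gᵢ = 5.8 + 3.9 + 20 = 29.7
Vm = -826.43 / 29.7 = -27.83 mV

-27.8 mV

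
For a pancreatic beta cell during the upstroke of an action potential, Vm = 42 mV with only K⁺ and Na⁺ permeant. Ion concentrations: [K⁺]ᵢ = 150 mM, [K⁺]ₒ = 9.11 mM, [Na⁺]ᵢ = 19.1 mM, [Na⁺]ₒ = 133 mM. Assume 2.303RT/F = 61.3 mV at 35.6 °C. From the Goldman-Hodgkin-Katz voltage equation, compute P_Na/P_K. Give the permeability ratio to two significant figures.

Let α = P_Na/P_K. GHK: Vm = 61.3·log₁₀[(Kₒ + α·Naₒ)/(Kᵢ + α·Naᵢ)].
10^(Vm/61.3) = 10^(42.0/61.3) = 4.8435
So 4.8435·(Kᵢ + α·Naᵢ) = Kₒ + α·Naₒ → α = (4.8435·150.0 − 9.11) / (133.0 − 4.8435·19.1)
α = (726.5 − 9.11) / (133.0 − 92.51) = 717.4/40.49 = 17.72

18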